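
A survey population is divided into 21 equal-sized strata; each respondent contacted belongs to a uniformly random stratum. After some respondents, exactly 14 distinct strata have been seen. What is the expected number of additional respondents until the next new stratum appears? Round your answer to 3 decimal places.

3.000

Each respondent yields a new stratum with probability (21-14)/21 = 7/21, so the wait is geometric with mean 21/7.
E = 21/7 = 3.0000.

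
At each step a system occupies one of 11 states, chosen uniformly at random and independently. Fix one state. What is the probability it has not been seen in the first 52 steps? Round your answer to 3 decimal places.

On each step the fixed state fails to appear with probability 10/11.
P(still missing after 52) = (10/11)^52 = 0.0070.

0.007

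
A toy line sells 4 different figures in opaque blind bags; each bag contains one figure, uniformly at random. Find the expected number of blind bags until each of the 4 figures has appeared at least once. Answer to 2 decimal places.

8.33

Split into phases: going from k distinct to k+1 distinct takes on average 4/(4-k) blind bags.
E[T] = 4/4 + 4/3 + 4/2 + 4/1 = 4·H_{4}.
H_{4} = 2.083, so E[T] = 8.333.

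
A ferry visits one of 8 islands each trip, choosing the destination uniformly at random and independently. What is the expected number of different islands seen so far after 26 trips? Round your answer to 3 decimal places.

For each island, P(seen in 26 trips) = 1 - (7/8)^26 = 0.9689.
By linearity of expectation, E[distinct seen] = 8·(1 - (7/8)^26) = 7.7515.

7.752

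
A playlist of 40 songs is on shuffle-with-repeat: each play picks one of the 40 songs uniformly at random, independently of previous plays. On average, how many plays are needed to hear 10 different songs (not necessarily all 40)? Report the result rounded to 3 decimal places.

Going from k to k+1 distinct takes a geometric number of plays with mean 40/(40-k).
Sum over k = 0,...,9: E = 40/40 + 40/39 + 40/38 + ... + 40/32 + 40/31 = 11.3422.

11.342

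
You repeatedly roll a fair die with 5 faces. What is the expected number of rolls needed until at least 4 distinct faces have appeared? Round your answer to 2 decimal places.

Going from k to k+1 distinct takes a geometric number of rolls with mean 5/(5-k).
Sum over k = 0,...,3: E = 5/5 + 5/4 + 5/3 + 5/2 = 6.417.

6.42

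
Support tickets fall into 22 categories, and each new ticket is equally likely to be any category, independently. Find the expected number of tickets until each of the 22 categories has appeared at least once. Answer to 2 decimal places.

The wait to go from k to k+1 distinct categories is geometric with mean 22/(22-k).
E[T] = 22/22 + 22/21 + 22/20 + ... + 22/2 + 22/1 = 22·H_{22}.
H_{22} = 3.691, so E[T] = 81.198.

81.20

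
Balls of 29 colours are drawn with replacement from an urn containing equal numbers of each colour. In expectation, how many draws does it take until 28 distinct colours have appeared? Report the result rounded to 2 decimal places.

85.89

Going from k to k+1 distinct takes a geometric number of draws with mean 29/(29-k).
Sum over k = 0,...,27: E = 29/29 + 29/28 + 29/27 + ... + 29/3 + 29/2 = 85.888.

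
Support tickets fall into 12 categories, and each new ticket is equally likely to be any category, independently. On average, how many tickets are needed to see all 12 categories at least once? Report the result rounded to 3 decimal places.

37.239

Split into phases: going from k distinct to k+1 distinct takes on average 12/(12-k) tickets.
E[T] = 12/12 + 12/11 + 12/10 + ... + 12/2 + 12/1 = 12·H_{12}.
H_{12} = 3.1032, so E[T] = 37.2385.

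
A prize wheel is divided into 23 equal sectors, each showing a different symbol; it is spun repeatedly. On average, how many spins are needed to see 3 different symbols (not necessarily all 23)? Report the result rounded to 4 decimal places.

With k distinct symbols already seen, the next new one arrives after an expected 23/(23-k) spins.
Sum over k = 0,...,2: E = 23/23 + 23/22 + 23/21 = 3.14069.

3.1407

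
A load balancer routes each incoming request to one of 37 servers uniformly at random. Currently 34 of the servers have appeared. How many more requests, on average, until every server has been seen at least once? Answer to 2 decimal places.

The wait to go from k to k+1 distinct servers is geometric with mean 37/(37-k).
Sum over k = 34,...,36: E = 37/3 + 37/2 + 37/1 = 67.833.

67.83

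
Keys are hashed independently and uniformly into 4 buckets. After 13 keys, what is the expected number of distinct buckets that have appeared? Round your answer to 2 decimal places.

For each bucket, P(seen in 13 keys) = 1 - (3/4)^13 = 0.976.
By linearity of expectation, E[distinct seen] = 4·(1 - (3/4)^13) = 3.905.

3.90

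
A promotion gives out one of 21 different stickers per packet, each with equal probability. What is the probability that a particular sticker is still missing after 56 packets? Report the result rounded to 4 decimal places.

0.0651

On each packet the fixed sticker fails to appear with probability 20/21.
P(still missing after 56) = (20/21)^56 = 0.06507.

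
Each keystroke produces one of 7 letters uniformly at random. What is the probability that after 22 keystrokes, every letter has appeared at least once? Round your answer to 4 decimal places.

0.7770

By inclusion–exclusion over which letters are missing,
P(all seen) = Σ_{j=0}^{7} (-1)^j C(7,j)((7-j)/7)^22
= 1.00000 - 0.23565 + 0.01281 - 0.00016 + 0.00000 - 0.00000 + 0.00000 - 0.00000
= 0.77700.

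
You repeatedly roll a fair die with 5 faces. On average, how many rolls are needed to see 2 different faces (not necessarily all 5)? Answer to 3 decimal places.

Going from k to k+1 distinct takes a geometric number of rolls with mean 5/(5-k).
Sum over k = 0,...,1: E = 5/5 + 5/4 = 2.2500.

2.250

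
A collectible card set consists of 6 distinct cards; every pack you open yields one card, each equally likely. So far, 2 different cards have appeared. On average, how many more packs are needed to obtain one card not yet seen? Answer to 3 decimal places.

1.500

Each pack yields a new card with probability (6-2)/6 = 4/6, so the wait is geometric with mean 6/4.
E = 6/4 = 1.5000.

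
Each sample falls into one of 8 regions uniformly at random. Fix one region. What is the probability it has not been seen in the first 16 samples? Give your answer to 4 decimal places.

0.1181

On each sample the fixed region fails to appear with probability 7/8.
P(still missing after 16) = (7/8)^16 = 0.11807.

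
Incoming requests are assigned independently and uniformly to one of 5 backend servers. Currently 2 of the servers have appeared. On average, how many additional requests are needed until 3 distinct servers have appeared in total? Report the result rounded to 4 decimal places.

With k distinct servers already seen, the next new one takes an expected 5/(5-k) requests.
Only the k = 2 term is needed: E = 5/3 = 1.66667.

1.6667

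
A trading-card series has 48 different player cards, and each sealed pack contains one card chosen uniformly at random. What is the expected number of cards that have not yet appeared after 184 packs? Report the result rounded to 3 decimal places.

0.997

For each card, P(unseen after 184) = (47/48)^184 = 0.0208.
By linearity of expectation, E[unseen] = 48·(47/48)^184 = 0.9974.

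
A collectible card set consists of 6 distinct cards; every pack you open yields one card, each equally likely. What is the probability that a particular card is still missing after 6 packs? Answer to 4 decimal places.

Each pack misses the fixed card with probability (6-1)/6 = 5/6, independently.
P(still missing after 6) = (5/6)^6 = 0.33490.

0.3349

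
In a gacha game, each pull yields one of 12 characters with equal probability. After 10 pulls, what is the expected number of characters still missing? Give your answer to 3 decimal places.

5.027

For each character, P(unseen after 10) = (11/12)^10 = 0.4189.
By linearity of expectation, E[unseen] = 12·(11/12)^10 = 5.0268.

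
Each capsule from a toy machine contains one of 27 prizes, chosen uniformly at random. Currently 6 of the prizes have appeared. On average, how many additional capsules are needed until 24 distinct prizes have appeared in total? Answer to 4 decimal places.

The wait to go from k to k+1 distinct prizes is geometric with mean 27/(27-k).
Sum over k = 6,...,23: E = 27/21 + 27/20 + 27/19 + ... + 27/5 + 27/4 = 48.92469.

48.9247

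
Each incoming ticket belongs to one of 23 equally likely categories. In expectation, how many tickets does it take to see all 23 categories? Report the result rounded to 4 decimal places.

After k distinct categories have appeared, the next ticket gives a new one with probability (23-k)/23, so the expected wait for the (k+1)-th is 23/(23-k).
E[T] = 23/23 + 23/22 + 23/21 + ... + 23/2 + 23/1 = 23·H_{23}.
H_{23} = 3.73429, so E[T] = 85.88870.

85.8887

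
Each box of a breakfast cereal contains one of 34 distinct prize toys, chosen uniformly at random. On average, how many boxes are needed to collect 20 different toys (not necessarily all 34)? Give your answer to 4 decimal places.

29.4660

Going from k to k+1 distinct takes a geometric number of boxes with mean 34/(34-k).
Sum over k = 0,...,19: E = 34/34 + 34/33 + 34/32 + ... + 34/16 + 34/15 = 29.46602.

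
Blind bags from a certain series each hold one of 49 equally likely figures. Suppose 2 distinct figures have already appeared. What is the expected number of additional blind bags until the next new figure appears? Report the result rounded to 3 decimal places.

1.043

The number of blind bags until the next new figure is geometric with success probability 47/49, so its mean is 49/47.
E = 49/47 = 1.0426.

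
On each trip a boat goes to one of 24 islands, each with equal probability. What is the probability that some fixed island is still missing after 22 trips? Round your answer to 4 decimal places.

On each trip the fixed island fails to appear with probability 23/24.
P(still missing after 22) = (23/24)^22 = 0.39207.

0.3921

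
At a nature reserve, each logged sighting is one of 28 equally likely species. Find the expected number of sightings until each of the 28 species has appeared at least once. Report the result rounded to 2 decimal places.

109.96

The wait to go from k to k+1 distinct species is geometric with mean 28/(28-k).
E[T] = 28/28 + 28/27 + 28/26 + ... + 28/2 + 28/1 = 28·H_{28}.
H_{28} = 3.927, so E[T] = 109.961.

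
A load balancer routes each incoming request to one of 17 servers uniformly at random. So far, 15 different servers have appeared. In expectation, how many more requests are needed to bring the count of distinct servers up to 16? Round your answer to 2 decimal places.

The wait to go from k to k+1 distinct servers is geometric with mean 17/(17-k).
Only the k = 15 term is needed: E = 17/2 = 8.500.

8.50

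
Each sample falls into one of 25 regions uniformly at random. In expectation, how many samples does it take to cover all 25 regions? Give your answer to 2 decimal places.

Split into phases: going from k distinct to k+1 distinct takes on average 25/(25-k) samples.
E[T] = 25/25 + 25/24 + 25/23 + ... + 25/2 + 25/1 = 25·H_{25}.
H_{25} = 3.816, so E[T] = 95.399.

95.40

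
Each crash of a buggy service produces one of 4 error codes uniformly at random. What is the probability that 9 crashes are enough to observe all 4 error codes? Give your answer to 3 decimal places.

Let A_i be the event that error code i is missing after 9 crashes. By inclusion–exclusion on the A_i,
P(all seen) = Σ_{j=0}^{4} (-1)^j C(4,j)((4-j)/4)^9
= 1.0000 - 0.3003 + 0.0117 - 0.0000 + 0.0000
= 0.7114.

0.711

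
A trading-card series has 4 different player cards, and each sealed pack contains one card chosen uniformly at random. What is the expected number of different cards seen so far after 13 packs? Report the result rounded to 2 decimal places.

For each card, P(seen in 13 packs) = 1 - (3/4)^13 = 0.976.
By linearity of expectation, E[distinct seen] = 4·(1 - (3/4)^13) = 3.905.

3.90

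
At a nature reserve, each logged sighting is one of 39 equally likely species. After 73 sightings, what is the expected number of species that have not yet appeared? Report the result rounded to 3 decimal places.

For each species, P(unseen after 73) = (38/39)^73 = 0.1501.
By linearity of expectation, E[unseen] = 39·(38/39)^73 = 5.8553.

5.855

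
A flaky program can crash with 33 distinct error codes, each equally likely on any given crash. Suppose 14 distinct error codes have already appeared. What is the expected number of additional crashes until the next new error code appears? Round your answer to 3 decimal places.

1.737

Each crash yields a new error code with probability (33-14)/33 = 19/33, so the wait is geometric with mean 33/19.
E = 33/19 = 1.7368.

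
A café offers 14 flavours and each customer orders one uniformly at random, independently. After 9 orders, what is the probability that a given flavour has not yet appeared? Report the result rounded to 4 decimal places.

Each order misses the fixed flavour with probability (14-1)/14 = 13/14, independently.
P(still missing after 9) = (13/14)^9 = 0.51326.

0.5133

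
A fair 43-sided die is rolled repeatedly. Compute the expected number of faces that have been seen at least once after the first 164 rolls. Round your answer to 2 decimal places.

42.09

For each face, P(seen in 164 rolls) = 1 - (42/43)^164 = 0.979.
By linearity of expectation, E[distinct seen] = 43·(1 - (42/43)^164) = 42.093.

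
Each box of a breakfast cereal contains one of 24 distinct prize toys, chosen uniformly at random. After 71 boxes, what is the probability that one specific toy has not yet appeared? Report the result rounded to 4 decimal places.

On each box the fixed toy fails to appear with probability 23/24.
P(still missing after 71) = (23/24)^71 = 0.04872.

0.0487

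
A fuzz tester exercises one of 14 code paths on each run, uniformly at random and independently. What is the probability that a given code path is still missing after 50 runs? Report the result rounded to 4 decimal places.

On each run the fixed code path fails to appear with probability 13/14.
P(still missing after 50) = (13/14)^50 = 0.02459.

0.0246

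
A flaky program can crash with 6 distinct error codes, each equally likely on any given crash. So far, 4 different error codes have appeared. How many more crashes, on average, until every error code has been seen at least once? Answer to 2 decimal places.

The wait to go from k to k+1 distinct error codes is geometric with mean 6/(6-k).
Sum over k = 4,...,5: E = 6/2 + 6/1 = 9.000.

9.00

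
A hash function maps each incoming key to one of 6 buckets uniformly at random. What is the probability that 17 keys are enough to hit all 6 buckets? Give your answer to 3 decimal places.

0.745

By inclusion–exclusion over which buckets are missing,
P(all seen) = Σ_{j=0}^{6} (-1)^j C(6,j)((6-j)/6)^17
= 1.0000 - 0.2704 + 0.0152 - 0.0002 + 0.0000 - 0.0000 + 0.0000
= 0.7446.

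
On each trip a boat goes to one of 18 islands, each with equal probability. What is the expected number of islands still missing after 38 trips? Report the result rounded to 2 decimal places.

For each island, P(unseen after 38) = (17/18)^38 = 0.114.
By linearity of expectation, E[unseen] = 18·(17/18)^38 = 2.051.

2.05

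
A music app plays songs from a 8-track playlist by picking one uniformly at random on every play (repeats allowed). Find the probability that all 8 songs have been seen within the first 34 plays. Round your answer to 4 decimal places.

Let A_i be the event that song i is missing after 34 plays. By inclusion–exclusion on the A_i,
P(all seen) = Σ_{j=0}^{8} (-1)^j C(8,j)((8-j)/8)^34
= 1.00000 - 0.08538 + 0.00158 - 0.00001 + 0.00000 - 0.00000 + 0.00000 - 0.00000 + 0.00000
= 0.91619.

0.9162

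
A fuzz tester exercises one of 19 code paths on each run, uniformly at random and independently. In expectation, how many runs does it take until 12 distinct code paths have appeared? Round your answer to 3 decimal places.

18.143

Going from k to k+1 distinct takes a geometric number of runs with mean 19/(19-k).
Sum over k = 0,...,11: E = 19/19 + 19/18 + 19/17 + ... + 19/9 + 19/8 = 18.1428.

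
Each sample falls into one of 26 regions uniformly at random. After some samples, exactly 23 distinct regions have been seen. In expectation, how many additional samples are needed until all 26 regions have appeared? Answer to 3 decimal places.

From k distinct to k+1 distinct takes on average 26/(26-k) samples.
Sum over k = 23,...,25: E = 26/3 + 26/2 + 26/1 = 47.6667.

47.667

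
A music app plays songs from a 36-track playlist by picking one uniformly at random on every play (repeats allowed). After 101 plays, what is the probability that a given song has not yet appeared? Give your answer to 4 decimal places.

On each play the fixed song fails to appear with probability 35/36.
P(still missing after 101) = (35/36)^101 = 0.05812.

0.0581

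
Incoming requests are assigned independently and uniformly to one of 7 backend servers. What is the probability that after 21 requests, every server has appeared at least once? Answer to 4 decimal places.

0.7427

Let A_i be the event that server i is missing after 21 requests. By inclusion–exclusion on the A_i,
P(all seen) = Σ_{j=0}^{7} (-1)^j C(7,j)((7-j)/7)^21
= 1.00000 - 0.27493 + 0.01793 - 0.00028 + 0.00000 - 0.00000 + 0.00000 - 0.00000
= 0.74273.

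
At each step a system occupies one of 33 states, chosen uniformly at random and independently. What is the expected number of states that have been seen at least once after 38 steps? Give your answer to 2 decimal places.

22.75

For each state, P(seen in 38 steps) = 1 - (32/33)^38 = 0.689.
By linearity of expectation, E[distinct seen] = 33·(1 - (32/33)^38) = 22.751.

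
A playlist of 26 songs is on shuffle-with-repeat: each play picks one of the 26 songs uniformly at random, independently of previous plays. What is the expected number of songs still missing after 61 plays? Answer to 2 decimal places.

For each song, P(unseen after 61) = (25/26)^61 = 0.091.
By linearity of expectation, E[unseen] = 26·(25/26)^61 = 2.377.

2.38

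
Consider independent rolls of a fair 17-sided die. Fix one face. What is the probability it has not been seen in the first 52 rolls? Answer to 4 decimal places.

Each roll misses the fixed face with probability (17-1)/17 = 16/17, independently.
P(still missing after 52) = (16/17)^52 = 0.04275.

0.0427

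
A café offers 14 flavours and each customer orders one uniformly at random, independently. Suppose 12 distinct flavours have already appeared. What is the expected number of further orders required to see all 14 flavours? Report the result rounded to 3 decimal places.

With k distinct flavours already seen, the next new one takes an expected 14/(14-k) orders.
Sum over k = 12,...,13: E = 14/2 + 14/1 = 21.0000.

21.000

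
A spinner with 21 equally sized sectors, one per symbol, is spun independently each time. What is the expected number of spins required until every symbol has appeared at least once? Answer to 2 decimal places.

After k distinct symbols have appeared, the next spin gives a new one with probability (21-k)/21, so the expected wait for the (k+1)-th is 21/(21-k).
E[T] = 21/21 + 21/20 + 21/19 + ... + 21/2 + 21/1 = 21·H_{21}.
H_{21} = 3.645, so E[T] = 76.553.

76.55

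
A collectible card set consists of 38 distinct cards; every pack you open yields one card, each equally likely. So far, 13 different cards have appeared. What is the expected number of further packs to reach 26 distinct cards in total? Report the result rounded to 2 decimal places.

With k distinct cards already seen, the next new one takes an expected 38/(38-k) packs.
Sum over k = 13,...,25: E = 38/25 + 38/24 + 38/23 + ... + 38/14 + 38/13 = 27.084.

27.08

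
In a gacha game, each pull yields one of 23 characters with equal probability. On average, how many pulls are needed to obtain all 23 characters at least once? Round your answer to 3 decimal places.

85.889

The wait to go from k to k+1 distinct characters is geometric with mean 23/(23-k).
E[T] = 23/23 + 23/22 + 23/21 + ... + 23/2 + 23/1 = 23·H_{23}.
H_{23} = 3.7343, so E[T] = 85.8887.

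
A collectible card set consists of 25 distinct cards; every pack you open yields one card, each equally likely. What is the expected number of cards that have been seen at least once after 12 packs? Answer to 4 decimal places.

For each card, P(seen in 12 packs) = 1 - (24/25)^12 = 0.38729.
By linearity of expectation, E[distinct seen] = 25·(1 - (24/25)^12) = 9.68226.

9.6823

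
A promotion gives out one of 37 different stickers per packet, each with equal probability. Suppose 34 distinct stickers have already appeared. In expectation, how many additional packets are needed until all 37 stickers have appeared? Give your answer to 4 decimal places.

From k distinct to k+1 distinct takes on average 37/(37-k) packets.
Sum over k = 34,...,36: E = 37/3 + 37/2 + 37/1 = 67.83333.

67.8333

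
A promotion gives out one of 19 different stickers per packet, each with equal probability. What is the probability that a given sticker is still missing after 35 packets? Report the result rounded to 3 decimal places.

0.151

Each packet misses the fixed sticker with probability (19-1)/19 = 18/19, independently.
P(still missing after 35) = (18/19)^35 = 0.1507.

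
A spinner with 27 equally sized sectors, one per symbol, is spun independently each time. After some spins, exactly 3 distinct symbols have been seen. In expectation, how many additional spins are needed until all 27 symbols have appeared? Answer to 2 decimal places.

101.95

With k distinct symbols already seen, the next new one takes an expected 27/(27-k) spins.
Sum over k = 3,...,26: E = 27/24 + 27/23 + 27/22 + ... + 27/2 + 27/1 = 101.951.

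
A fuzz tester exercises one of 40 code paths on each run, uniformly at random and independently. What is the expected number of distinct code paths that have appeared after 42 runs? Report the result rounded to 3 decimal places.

For each code path, P(seen in 42 runs) = 1 - (39/40)^42 = 0.6547.
By linearity of expectation, E[distinct seen] = 40·(1 - (39/40)^42) = 26.1881.

26.188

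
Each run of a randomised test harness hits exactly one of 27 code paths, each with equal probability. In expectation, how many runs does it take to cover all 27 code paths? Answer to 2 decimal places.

105.07

After k distinct code paths have appeared, the next run gives a new one with probability (27-k)/27, so the expected wait for the (k+1)-th is 27/(27-k).
E[T] = 27/27 + 27/26 + 27/25 + ... + 27/2 + 27/1 = 27·H_{27}.
H_{27} = 3.891, so E[T] = 105.069.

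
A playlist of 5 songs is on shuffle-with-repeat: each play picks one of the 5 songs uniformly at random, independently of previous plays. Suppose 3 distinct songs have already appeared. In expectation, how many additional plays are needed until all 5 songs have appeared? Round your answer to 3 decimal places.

The wait to go from k to k+1 distinct songs is geometric with mean 5/(5-k).
Sum over k = 3,...,4: E = 5/2 + 5/1 = 7.5000.

7.500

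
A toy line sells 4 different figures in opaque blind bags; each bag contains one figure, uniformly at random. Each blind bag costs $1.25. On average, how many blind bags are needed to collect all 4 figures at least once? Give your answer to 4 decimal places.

Split into phases: going from k distinct to k+1 distinct takes on average 4/(4-k) blind bags.
E[T] = 4/4 + 4/3 + 4/2 + 4/1 = 4·H_{4}.
H_{4} = 2.08333, so E[T] = 8.33333.

8.3333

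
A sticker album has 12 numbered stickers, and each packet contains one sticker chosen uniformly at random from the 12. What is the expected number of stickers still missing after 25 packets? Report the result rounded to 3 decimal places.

For each sticker, P(unseen after 25) = (11/12)^25 = 0.1136.
By linearity of expectation, E[unseen] = 12·(11/12)^25 = 1.3629.

1.363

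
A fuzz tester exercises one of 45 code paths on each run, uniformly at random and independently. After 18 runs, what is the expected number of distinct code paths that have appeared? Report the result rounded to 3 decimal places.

For each code path, P(seen in 18 runs) = 1 - (44/45)^18 = 0.3327.
By linearity of expectation, E[distinct seen] = 45·(1 - (44/45)^18) = 14.9714.

14.971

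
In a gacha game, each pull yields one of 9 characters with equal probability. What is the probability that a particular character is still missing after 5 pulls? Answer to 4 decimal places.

0.5549

On each pull the fixed character fails to appear with probability 8/9.
P(still missing after 5) = (8/9)^5 = 0.55493.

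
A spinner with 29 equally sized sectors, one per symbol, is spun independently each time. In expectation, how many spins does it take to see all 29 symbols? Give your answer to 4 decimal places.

Split into phases: going from k distinct to k+1 distinct takes on average 29/(29-k) spins.
E[T] = 29/29 + 29/28 + 29/27 + ... + 29/2 + 29/1 = 29·H_{29}.
H_{29} = 3.96165, so E[T] = 114.88796.

114.8880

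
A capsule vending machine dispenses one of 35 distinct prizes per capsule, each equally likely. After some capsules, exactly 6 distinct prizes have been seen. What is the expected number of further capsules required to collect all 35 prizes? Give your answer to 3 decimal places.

138.658

The wait to go from k to k+1 distinct prizes is geometric with mean 35/(35-k).
Sum over k = 6,...,34: E = 35/29 + 35/28 + 35/27 + ... + 35/2 + 35/1 = 138.6579.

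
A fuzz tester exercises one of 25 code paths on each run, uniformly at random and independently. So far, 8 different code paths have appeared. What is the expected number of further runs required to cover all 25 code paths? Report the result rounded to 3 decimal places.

With k distinct code paths already seen, the next new one takes an expected 25/(25-k) runs.
Sum over k = 8,...,24: E = 25/17 + 25/16 + 25/15 + ... + 25/2 + 25/1 = 85.9888.

85.989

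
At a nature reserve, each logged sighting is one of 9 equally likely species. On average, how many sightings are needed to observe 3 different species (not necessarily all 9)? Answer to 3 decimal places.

3.411

With k distinct species already seen, the next new one arrives after an expected 9/(9-k) sightings.
Sum over k = 0,...,2: E = 9/9 + 9/8 + 9/7 = 3.4107.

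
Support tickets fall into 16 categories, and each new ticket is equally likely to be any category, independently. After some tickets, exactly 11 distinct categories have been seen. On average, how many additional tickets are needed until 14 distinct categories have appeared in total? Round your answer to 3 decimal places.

The wait to go from k to k+1 distinct categories is geometric with mean 16/(16-k).
Sum over k = 11,...,13: E = 16/5 + 16/4 + 16/3 = 12.5333.

12.533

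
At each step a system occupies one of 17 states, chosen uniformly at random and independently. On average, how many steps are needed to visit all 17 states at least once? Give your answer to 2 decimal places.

58.47

The wait to go from k to k+1 distinct states is geometric with mean 17/(17-k).
E[T] = 17/17 + 17/16 + 17/15 + ... + 17/2 + 17/1 = 17·H_{17}.
H_{17} = 3.440, so E[T] = 58.472.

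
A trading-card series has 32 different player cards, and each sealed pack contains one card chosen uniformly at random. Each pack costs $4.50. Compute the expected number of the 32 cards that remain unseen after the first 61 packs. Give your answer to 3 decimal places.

For each card, P(unseen after 61) = (31/32)^61 = 0.1442.
By linearity of expectation, E[unseen] = 32·(31/32)^61 = 4.6139.

4.614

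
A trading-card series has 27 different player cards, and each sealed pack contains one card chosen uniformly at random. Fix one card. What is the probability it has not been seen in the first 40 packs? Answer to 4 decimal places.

0.2210

Each pack misses the fixed card with probability (27-1)/27 = 26/27, independently.
P(still missing after 40) = (26/27)^40 = 0.22100.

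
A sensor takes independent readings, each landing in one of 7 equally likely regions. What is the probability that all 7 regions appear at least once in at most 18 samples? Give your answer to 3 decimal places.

0.611

By inclusion–exclusion over which regions are missing,
P(all seen) = Σ_{j=0}^{7} (-1)^j C(7,j)((7-j)/7)^18
= 1.0000 - 0.4366 + 0.0492 - 0.0015 + 0.0000 - 0.0000 + 0.0000 - 0.0000
= 0.6112.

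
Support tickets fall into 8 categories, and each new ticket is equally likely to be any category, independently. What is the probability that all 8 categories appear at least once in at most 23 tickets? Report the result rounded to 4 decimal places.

Let A_i be the event that category i is missing after 23 tickets. By inclusion–exclusion on the A_i,
P(all seen) = Σ_{j=0}^{8} (-1)^j C(8,j)((8-j)/8)^23
= 1.00000 - 0.37092 + 0.03746 - 0.00113 + 0.00001 - 0.00000 + 0.00000 - 0.00000 + 0.00000
= 0.66542.

0.6654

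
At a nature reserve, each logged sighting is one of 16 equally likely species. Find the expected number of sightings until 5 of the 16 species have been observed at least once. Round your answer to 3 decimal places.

With k distinct species already seen, the next new one arrives after an expected 16/(16-k) sightings.
Sum over k = 0,...,4: E = 16/16 + 16/15 + 16/14 + 16/13 + 16/12 = 5.7736.

5.774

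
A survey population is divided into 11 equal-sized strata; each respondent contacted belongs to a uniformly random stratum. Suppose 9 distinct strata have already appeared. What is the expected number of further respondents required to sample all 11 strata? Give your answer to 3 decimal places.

16.500

With k distinct strata already seen, the next new one takes an expected 11/(11-k) respondents.
Sum over k = 9,...,10: E = 11/2 + 11/1 = 16.5000.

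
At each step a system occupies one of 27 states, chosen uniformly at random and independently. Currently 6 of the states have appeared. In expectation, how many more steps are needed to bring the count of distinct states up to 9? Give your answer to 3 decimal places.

From k distinct to k+1 distinct takes on average 27/(27-k) steps.
Sum over k = 6,...,8: E = 27/21 + 27/20 + 27/19 = 4.0568.

4.057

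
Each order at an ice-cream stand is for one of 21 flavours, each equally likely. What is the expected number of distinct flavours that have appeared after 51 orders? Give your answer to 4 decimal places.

19.2559

For each flavour, P(seen in 51 orders) = 1 - (20/21)^51 = 0.91695.
By linearity of expectation, E[distinct seen] = 21·(1 - (20/21)^51) = 19.25593.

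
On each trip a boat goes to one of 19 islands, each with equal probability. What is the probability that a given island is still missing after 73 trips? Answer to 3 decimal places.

0.019

Each trip misses the fixed island with probability (19-1)/19 = 18/19, independently.
P(still missing after 73) = (18/19)^73 = 0.0193.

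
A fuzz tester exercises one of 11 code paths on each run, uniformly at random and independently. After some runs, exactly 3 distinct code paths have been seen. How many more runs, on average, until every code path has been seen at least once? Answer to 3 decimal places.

The wait to go from k to k+1 distinct code paths is geometric with mean 11/(11-k).
Sum over k = 3,...,10: E = 11/8 + 11/7 + 11/6 + ... + 11/2 + 11/1 = 29.8964.

29.896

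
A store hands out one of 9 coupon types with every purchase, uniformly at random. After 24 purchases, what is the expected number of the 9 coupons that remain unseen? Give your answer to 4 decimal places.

For each coupon, P(unseen after 24) = (8/9)^24 = 0.05920.
By linearity of expectation, E[unseen] = 9·(8/9)^24 = 0.53282.

0.5328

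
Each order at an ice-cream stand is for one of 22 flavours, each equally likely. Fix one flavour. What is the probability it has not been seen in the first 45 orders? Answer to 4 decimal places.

On each order the fixed flavour fails to appear with probability 21/22.
P(still missing after 45) = (21/22)^45 = 0.12327.

0.1233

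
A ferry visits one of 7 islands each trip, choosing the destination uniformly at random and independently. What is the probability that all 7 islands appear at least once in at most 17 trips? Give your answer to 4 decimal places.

Let A_i be the event that island i is missing after 17 trips. By inclusion–exclusion on the A_i,
P(all seen) = Σ_{j=0}^{7} (-1)^j C(7,j)((7-j)/7)^17
= 1.00000 - 0.50933 + 0.06887 - 0.00258 + 0.00002 - 0.00000 + 0.00000 - 0.00000
= 0.55697.

0.5570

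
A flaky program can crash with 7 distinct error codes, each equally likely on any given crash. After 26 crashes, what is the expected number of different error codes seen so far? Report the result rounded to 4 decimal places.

6.8728

For each error code, P(seen in 26 crashes) = 1 - (6/7)^26 = 0.98183.
By linearity of expectation, E[distinct seen] = 7·(1 - (6/7)^26) = 6.87280.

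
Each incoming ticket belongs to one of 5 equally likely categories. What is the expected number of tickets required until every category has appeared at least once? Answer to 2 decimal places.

After k distinct categories have appeared, the next ticket gives a new one with probability (5-k)/5, so the expected wait for the (k+1)-th is 5/(5-k).
E[T] = 5/5 + 5/4 + 5/3 + 5/2 + 5/1 = 5·H_{5}.
H_{5} = 2.283, so E[T] = 11.417.

11.42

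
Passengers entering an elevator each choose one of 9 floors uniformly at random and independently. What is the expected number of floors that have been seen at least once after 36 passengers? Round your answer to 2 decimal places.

For each floor, P(seen in 36 passengers) = 1 - (8/9)^36 = 0.986.
By linearity of expectation, E[distinct seen] = 9·(1 - (8/9)^36) = 8.870.

8.87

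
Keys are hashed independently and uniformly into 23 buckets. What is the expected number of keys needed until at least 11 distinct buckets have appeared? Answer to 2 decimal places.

With k distinct buckets already seen, the next new one arrives after an expected 23/(23-k) keys.
Sum over k = 0,...,10: E = 23/23 + 23/22 + 23/21 + ... + 23/14 + 23/13 = 14.515.

14.51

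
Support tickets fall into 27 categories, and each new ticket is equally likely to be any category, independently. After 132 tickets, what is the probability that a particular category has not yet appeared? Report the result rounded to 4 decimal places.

Each ticket misses the fixed category with probability (27-1)/27 = 26/27, independently.
P(still missing after 132) = (26/27)^132 = 0.00686.

0.0069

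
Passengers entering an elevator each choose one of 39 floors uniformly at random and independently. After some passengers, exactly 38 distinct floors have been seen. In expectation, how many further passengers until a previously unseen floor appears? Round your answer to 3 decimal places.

Each passenger yields a new floor with probability (39-38)/39 = 1/39, so the wait is geometric with mean 39/1.
E = 39/1 = 39.0000.

39.000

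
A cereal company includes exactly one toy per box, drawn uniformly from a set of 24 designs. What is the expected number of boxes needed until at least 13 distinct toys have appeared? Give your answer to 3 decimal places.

With k distinct toys already seen, the next new one arrives after an expected 24/(24-k) boxes.
Sum over k = 0,...,12: E = 24/24 + 24/23 + 24/22 + ... + 24/13 + 24/12 = 18.1459.

18.146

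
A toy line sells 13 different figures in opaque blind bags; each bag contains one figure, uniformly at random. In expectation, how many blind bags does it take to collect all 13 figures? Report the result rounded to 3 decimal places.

After k distinct figures have appeared, the next blind bag gives a new one with probability (13-k)/13, so the expected wait for the (k+1)-th is 13/(13-k).
E[T] = 13/13 + 13/12 + 13/11 + ... + 13/2 + 13/1 = 13·H_{13}.
H_{13} = 3.1801, so E[T] = 41.3417.

41.342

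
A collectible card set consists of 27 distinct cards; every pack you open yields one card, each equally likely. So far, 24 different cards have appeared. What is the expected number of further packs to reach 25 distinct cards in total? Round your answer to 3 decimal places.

9.000

The wait to go from k to k+1 distinct cards is geometric with mean 27/(27-k).
Only the k = 24 term is needed: E = 27/3 = 9.0000.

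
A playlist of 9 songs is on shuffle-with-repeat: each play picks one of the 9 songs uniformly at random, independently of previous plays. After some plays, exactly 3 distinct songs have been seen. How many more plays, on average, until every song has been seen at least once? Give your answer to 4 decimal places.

22.0500

From k distinct to k+1 distinct takes on average 9/(9-k) plays.
Sum over k = 3,...,8: E = 9/6 + 9/5 + 9/4 + 9/3 + 9/2 + 9/1 = 22.05000.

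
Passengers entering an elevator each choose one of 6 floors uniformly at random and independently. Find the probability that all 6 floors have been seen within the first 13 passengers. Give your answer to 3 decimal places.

Let A_i be the event that floor i is missing after 13 passengers. By inclusion–exclusion on the A_i,
P(all seen) = Σ_{j=0}^{6} (-1)^j C(6,j)((6-j)/6)^13
= 1.0000 - 0.5608 + 0.0771 - 0.0024 + 0.0000 - 0.0000 + 0.0000
= 0.5139.

0.514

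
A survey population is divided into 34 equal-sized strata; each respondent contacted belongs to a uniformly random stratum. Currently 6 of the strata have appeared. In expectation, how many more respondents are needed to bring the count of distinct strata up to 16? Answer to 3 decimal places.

14.690

From k distinct to k+1 distinct takes on average 34/(34-k) respondents.
Sum over k = 6,...,15: E = 34/28 + 34/27 + 34/26 + ... + 34/20 + 34/19 = 14.6901.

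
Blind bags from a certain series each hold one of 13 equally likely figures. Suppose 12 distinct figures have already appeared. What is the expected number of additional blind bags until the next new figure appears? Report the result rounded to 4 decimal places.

13.0000

Each blind bag yields a new figure with probability (13-12)/13 = 1/13, so the wait is geometric with mean 13/1.
E = 13/1 = 13.00000.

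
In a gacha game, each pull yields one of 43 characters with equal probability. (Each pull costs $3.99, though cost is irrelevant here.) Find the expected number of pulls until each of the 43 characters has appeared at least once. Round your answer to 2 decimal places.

187.05

Split into phases: going from k distinct to k+1 distinct takes on average 43/(43-k) pulls.
E[T] = 43/43 + 43/42 + 43/41 + ... + 43/2 + 43/1 = 43·H_{43}.
H_{43} = 4.350, so E[T] = 187.050.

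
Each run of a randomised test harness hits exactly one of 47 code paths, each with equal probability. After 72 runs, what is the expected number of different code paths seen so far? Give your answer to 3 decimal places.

For each code path, P(seen in 72 runs) = 1 - (46/47)^72 = 0.7874.
By linearity of expectation, E[distinct seen] = 47·(1 - (46/47)^72) = 37.0088.

37.009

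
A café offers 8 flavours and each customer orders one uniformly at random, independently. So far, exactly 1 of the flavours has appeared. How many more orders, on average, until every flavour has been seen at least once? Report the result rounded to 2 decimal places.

From k distinct to k+1 distinct takes on average 8/(8-k) orders.
Sum over k = 1,...,7: E = 8/7 + 8/6 + 8/5 + ... + 8/2 + 8/1 = 20.743.

20.74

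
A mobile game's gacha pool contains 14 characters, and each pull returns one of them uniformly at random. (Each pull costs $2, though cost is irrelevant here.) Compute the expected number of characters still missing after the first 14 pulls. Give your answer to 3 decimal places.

4.961

For each character, P(unseen after 14) = (13/14)^14 = 0.3543.
By linearity of expectation, E[unseen] = 14·(13/14)^14 = 4.9607.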